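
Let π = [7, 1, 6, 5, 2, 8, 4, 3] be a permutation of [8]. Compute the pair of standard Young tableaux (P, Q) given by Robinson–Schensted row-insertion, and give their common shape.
P = [1, 2, 3] / [4, 8] / [5] / [6] / [7];  Q = [1, 3, 6] / [2, 7] / [4] / [5] / [8];  common shape = (3, 2, 1, 1, 1)

Row-insert the values π_1, π_2, … into P one at a time, bumping the leftmost entry strictly greater than the inserted value down to the next row. The recording tableau Q records, in position (i, j), the step at which that cell was added to P.
  Insert 7 (step 1): P = [7];  Q = [1]
  Insert 1 (step 2): P = [1] / [7];  Q = [1] / [2]
  Insert 6 (step 3): P = [1, 6] / [7];  Q = [1, 3] / [2]
  Insert 5 (step 4): P = [1, 5] / [6] / [7];  Q = [1, 3] / [2] / [4]
  Insert 2 (step 5): P = [1, 2] / [5] / [6] / [7];  Q = [1, 3] / [2] / [4] / [5]
  Insert 8 (step 6): P = [1, 2, 8] / [5] / [6] / [7];  Q = [1, 3, 6] / [2] / [4] / [5]
  Insert 4 (step 7): P = [1, 2, 4] / [5, 8] / [6] / [7];  Q = [1, 3, 6] / [2, 7] / [4] / [5]
  Insert 3 (step 8): P = [1, 2, 3] / [4, 8] / [5] / [6] / [7];  Q = [1, 3, 6] / [2, 7] / [4] / [5] / [8]
Final shape: (3, 2, 1, 1, 1).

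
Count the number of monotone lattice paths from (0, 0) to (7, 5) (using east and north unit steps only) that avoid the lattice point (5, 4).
Number of paths = 414

Total paths from (0, 0) to (7, 5): C(12, 7) = 792. Paths through (5, 4): (paths (0, 0) → (5, 4)) × (paths (5, 4) → (7, 5)) = C(9, 5) · C(3, 2) = 126 · 3 = 378. Avoidance count = 792 − 378 = 414.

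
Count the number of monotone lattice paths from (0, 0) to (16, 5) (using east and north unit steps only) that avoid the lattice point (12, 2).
Number of paths = 17164

Total paths from (0, 0) to (16, 5): C(21, 16) = 20349. Paths through (12, 2): (paths (0, 0) → (12, 2)) × (paths (12, 2) → (16, 5)) = C(14, 12) · C(7, 4) = 91 · 35 = 3185. Avoidance count = 20349 − 3185 = 17164.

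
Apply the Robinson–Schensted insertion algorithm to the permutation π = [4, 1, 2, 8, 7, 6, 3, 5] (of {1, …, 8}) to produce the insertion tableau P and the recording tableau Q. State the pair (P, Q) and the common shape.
P = [1, 2, 3, 5] / [4, 6] / [7] / [8];  Q = [1, 3, 4, 8] / [2, 5] / [6] / [7];  common shape = (4, 2, 1, 1)

Row-insert the values π_1, π_2, … into P one at a time, bumping the leftmost entry strictly greater than the inserted value down to the next row. The recording tableau Q records, in position (i, j), the step at which that cell was added to P.
  Insert 4 (step 1): P = [4];  Q = [1]
  Insert 1 (step 2): P = [1] / [4];  Q = [1] / [2]
  Insert 2 (step 3): P = [1, 2] / [4];  Q = [1, 3] / [2]
  Insert 8 (step 4): P = [1, 2, 8] / [4];  Q = [1, 3, 4] / [2]
  Insert 7 (step 5): P = [1, 2, 7] / [4, 8];  Q = [1, 3, 4] / [2, 5]
  Insert 6 (step 6): P = [1, 2, 6] / [4, 7] / [8];  Q = [1, 3, 4] / [2, 5] / [6]
  Insert 3 (step 7): P = [1, 2, 3] / [4, 6] / [7] / [8];  Q = [1, 3, 4] / [2, 5] / [6] / [7]
  Insert 5 (step 8): P = [1, 2, 3, 5] / [4, 6] / [7] / [8];  Q = [1, 3, 4, 8] / [2, 5] / [6] / [7]
Final shape: (4, 2, 1, 1).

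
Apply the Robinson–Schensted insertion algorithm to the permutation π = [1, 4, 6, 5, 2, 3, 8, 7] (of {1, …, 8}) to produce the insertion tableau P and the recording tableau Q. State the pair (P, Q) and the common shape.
P = [1, 2, 3, 7] / [4, 5, 8] / [6];  Q = [1, 2, 3, 7] / [4, 6, 8] / [5];  common shape = (4, 3, 1)

Row-insert the values π_1, π_2, … into P one at a time, bumping the leftmost entry strictly greater than the inserted value down to the next row. The recording tableau Q records, in position (i, j), the step at which that cell was added to P.
  Insert 1 (step 1): P = [1];  Q = [1]
  Insert 4 (step 2): P = [1, 4];  Q = [1, 2]
  Insert 6 (step 3): P = [1, 4, 6];  Q = [1, 2, 3]
  Insert 5 (step 4): P = [1, 4, 5] / [6];  Q = [1, 2, 3] / [4]
  Insert 2 (step 5): P = [1, 2, 5] / [4] / [6];  Q = [1, 2, 3] / [4] / [5]
  Insert 3 (step 6): P = [1, 2, 3] / [4, 5] / [6];  Q = [1, 2, 3] / [4, 6] / [5]
  Insert 8 (step 7): P = [1, 2, 3, 8] / [4, 5] / [6];  Q = [1, 2, 3, 7] / [4, 6] / [5]
  Insert 7 (step 8): P = [1, 2, 3, 7] / [4, 5, 8] / [6];  Q = [1, 2, 3, 7] / [4, 6, 8] / [5]
Final shape: (4, 3, 1).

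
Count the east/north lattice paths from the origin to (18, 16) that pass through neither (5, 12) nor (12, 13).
Number of paths = 1756567126

Inclusion–exclusion. Total paths: C(34, 18) = 2203961430. Through P₁: C(17, 5)·C(17, 13) = 14727440. Through P₂: C(25, 12)·C(9, 6) = 436825200. Since P₁ is strictly southwest of P₂, a monotone path through both must visit P₁ then P₂; paths through both = C(17, 5)·C(8, 7)·C(9, 6) = 4158336. Avoid both = 2203961430 − 14727440 − 436825200 + 4158336 = 1756567126.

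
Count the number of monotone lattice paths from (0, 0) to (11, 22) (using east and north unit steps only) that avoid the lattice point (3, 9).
Number of paths = 148768920

Total paths from (0, 0) to (11, 22): C(33, 11) = 193536720. Paths through (3, 9): (paths (0, 0) → (3, 9)) × (paths (3, 9) → (11, 22)) = C(12, 3) · C(21, 8) = 220 · 203490 = 44767800. Avoidance count = 193536720 − 44767800 = 148768920.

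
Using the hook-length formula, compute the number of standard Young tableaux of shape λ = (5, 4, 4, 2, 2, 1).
# SYT of shape (5, 4, 4, 2, 2, 1) = 8270262

Hook-length formula: f^λ = n! / Π hook(c), product over all cells c of the Young diagram. For λ = (5, 4, 4, 2, 2, 1), n = 18 boxes. Hook lengths by row (left-to-right, top-to-bottom): [10, 8, 5, 4, 1]; [8, 6, 3, 2]; [7, 5, 2, 1]; [4, 2]; [3, 1]; [1]. Product of hooks = 774144000. So f^λ = 18! / 774144000 = 6402373705728000 / 774144000 = 8270262.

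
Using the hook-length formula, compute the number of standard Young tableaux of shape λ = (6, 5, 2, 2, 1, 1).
# SYT of shape (6, 5, 2, 2, 1, 1) = 2598960

Hook-length formula: f^λ = n! / Π hook(c), product over all cells c of the Young diagram. For λ = (6, 5, 2, 2, 1, 1), n = 17 boxes. Hook lengths by row (left-to-right, top-to-bottom): [11, 8, 5, 4, 3, 1]; [9, 6, 3, 2, 1]; [5, 2]; [4, 1]; [2]; [1]. Product of hooks = 136857600. So f^λ = 17! / 136857600 = 355687428096000 / 136857600 = 2598960.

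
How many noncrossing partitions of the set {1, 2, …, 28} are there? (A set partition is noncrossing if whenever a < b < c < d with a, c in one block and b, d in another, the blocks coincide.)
C_28 = 263747951750360

These noncrossing partitions are counted by the Catalan number C_n = (1/(n + 1)) · C(2n, n). For n = 28: C_28 = (1/29) · C(56, 28) = 7648690600760440/29 = 263747951750360.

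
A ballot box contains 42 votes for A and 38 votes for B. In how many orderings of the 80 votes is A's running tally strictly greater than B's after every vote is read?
Strict-lead orderings = 4869664507084913916380

Total orderings of the 80 votes with 42 for A: C(80, 42) = 97393290141698278327600. By the Bertrand ballot formula (Cycle Lemma / reflection principle), the number of orderings in which A is strictly ahead of B throughout is (p − q)/(p + q) · C(p + q, p) = (42 − 38)/(42 + 38) · 97393290141698278327600 = 4869664507084913916380.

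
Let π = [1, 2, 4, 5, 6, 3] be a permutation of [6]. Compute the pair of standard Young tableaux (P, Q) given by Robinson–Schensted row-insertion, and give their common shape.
P = [1, 2, 3, 5, 6] / [4];  Q = [1, 2, 3, 4, 5] / [6];  common shape = (5, 1)

Row-insert the values π_1, π_2, … into P one at a time, bumping the leftmost entry strictly greater than the inserted value down to the next row. The recording tableau Q records, in position (i, j), the step at which that cell was added to P.
  Insert 1 (step 1): P = [1];  Q = [1]
  Insert 2 (step 2): P = [1, 2];  Q = [1, 2]
  Insert 4 (step 3): P = [1, 2, 4];  Q = [1, 2, 3]
  Insert 5 (step 4): P = [1, 2, 4, 5];  Q = [1, 2, 3, 4]
  Insert 6 (step 5): P = [1, 2, 4, 5, 6];  Q = [1, 2, 3, 4, 5]
  Insert 3 (step 6): P = [1, 2, 3, 5, 6] / [4];  Q = [1, 2, 3, 4, 5] / [6]
Final shape: (5, 1).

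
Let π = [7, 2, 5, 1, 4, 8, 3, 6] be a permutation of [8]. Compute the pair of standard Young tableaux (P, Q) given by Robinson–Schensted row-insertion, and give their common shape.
P = [1, 3, 6] / [2, 4, 8] / [5] / [7];  Q = [1, 3, 6] / [2, 5, 8] / [4] / [7];  common shape = (3, 3, 1, 1)

Row-insert the values π_1, π_2, … into P one at a time, bumping the leftmost entry strictly greater than the inserted value down to the next row. The recording tableau Q records, in position (i, j), the step at which that cell was added to P.
  Insert 7 (step 1): P = [7];  Q = [1]
  Insert 2 (step 2): P = [2] / [7];  Q = [1] / [2]
  Insert 5 (step 3): P = [2, 5] / [7];  Q = [1, 3] / [2]
  Insert 1 (step 4): P = [1, 5] / [2] / [7];  Q = [1, 3] / [2] / [4]
  Insert 4 (step 5): P = [1, 4] / [2, 5] / [7];  Q = [1, 3] / [2, 5] / [4]
  Insert 8 (step 6): P = [1, 4, 8] / [2, 5] / [7];  Q = [1, 3, 6] / [2, 5] / [4]
  Insert 3 (step 7): P = [1, 3, 8] / [2, 4] / [5] / [7];  Q = [1, 3, 6] / [2, 5] / [4] / [7]
  Insert 6 (step 8): P = [1, 3, 6] / [2, 4, 8] / [5] / [7];  Q = [1, 3, 6] / [2, 5, 8] / [4] / [7]
Final shape: (3, 3, 1, 1).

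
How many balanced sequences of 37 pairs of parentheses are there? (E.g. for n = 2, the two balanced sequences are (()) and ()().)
C_37 = 45950804324621742364

These balanced parentheses are counted by the Catalan number C_n = (1/(n + 1)) · C(2n, n). For n = 37: C_37 = (1/38) · C(74, 37) = 1746130564335626209832/38 = 45950804324621742364.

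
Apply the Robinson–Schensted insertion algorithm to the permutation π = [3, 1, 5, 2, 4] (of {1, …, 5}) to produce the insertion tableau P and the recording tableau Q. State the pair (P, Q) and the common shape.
P = [1, 2, 4] / [3, 5];  Q = [1, 3, 5] / [2, 4];  common shape = (3, 2)

Row-insert the values π_1, π_2, … into P one at a time, bumping the leftmost entry strictly greater than the inserted value down to the next row. The recording tableau Q records, in position (i, j), the step at which that cell was added to P.
  Insert 3 (step 1): P = [3];  Q = [1]
  Insert 1 (step 2): P = [1] / [3];  Q = [1] / [2]
  Insert 5 (step 3): P = [1, 5] / [3];  Q = [1, 3] / [2]
  Insert 2 (step 4): P = [1, 2] / [3, 5];  Q = [1, 3] / [2, 4]
  Insert 4 (step 5): P = [1, 2, 4] / [3, 5];  Q = [1, 3, 5] / [2, 4]
Final shape: (3, 2).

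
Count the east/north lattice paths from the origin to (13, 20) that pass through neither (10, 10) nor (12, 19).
Number of paths = 258408334

Inclusion–exclusion. Total paths: C(33, 13) = 573166440. Through P₁: C(20, 10)·C(13, 3) = 52840216. Through P₂: C(31, 12)·C(2, 1) = 282241050. Since P₁ is strictly southwest of P₂, a monotone path through both must visit P₁ then P₂; paths through both = C(20, 10)·C(11, 2)·C(2, 1) = 20323160. Avoid both = 573166440 − 52840216 − 282241050 + 20323160 = 258408334.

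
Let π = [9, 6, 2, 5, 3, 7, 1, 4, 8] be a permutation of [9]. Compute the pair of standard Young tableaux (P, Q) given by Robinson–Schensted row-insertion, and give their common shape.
P = [1, 3, 4, 8] / [2, 7] / [5] / [6] / [9];  Q = [1, 4, 6, 9] / [2, 8] / [3] / [5] / [7];  common shape = (4, 2, 1, 1, 1)

Row-insert the values π_1, π_2, … into P one at a time, bumping the leftmost entry strictly greater than the inserted value down to the next row. The recording tableau Q records, in position (i, j), the step at which that cell was added to P.
  Insert 9 (step 1): P = [9];  Q = [1]
  Insert 6 (step 2): P = [6] / [9];  Q = [1] / [2]
  Insert 2 (step 3): P = [2] / [6] / [9];  Q = [1] / [2] / [3]
  Insert 5 (step 4): P = [2, 5] / [6] / [9];  Q = [1, 4] / [2] / [3]
  Insert 3 (step 5): P = [2, 3] / [5] / [6] / [9];  Q = [1, 4] / [2] / [3] / [5]
  Insert 7 (step 6): P = [2, 3, 7] / [5] / [6] / [9];  Q = [1, 4, 6] / [2] / [3] / [5]
  Insert 1 (step 7): P = [1, 3, 7] / [2] / [5] / [6] / [9];  Q = [1, 4, 6] / [2] / [3] / [5] / [7]
  Insert 4 (step 8): P = [1, 3, 4] / [2, 7] / [5] / [6] / [9];  Q = [1, 4, 6] / [2, 8] / [3] / [5] / [7]
  Insert 8 (step 9): P = [1, 3, 4, 8] / [2, 7] / [5] / [6] / [9];  Q = [1, 4, 6, 9] / [2, 8] / [3] / [5] / [7]
Final shape: (4, 2, 1, 1, 1).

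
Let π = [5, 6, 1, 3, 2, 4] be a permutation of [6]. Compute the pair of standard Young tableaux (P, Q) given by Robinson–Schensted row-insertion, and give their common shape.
P = [1, 2, 4] / [3, 6] / [5];  Q = [1, 2, 6] / [3, 4] / [5];  common shape = (3, 2, 1)

Row-insert the values π_1, π_2, … into P one at a time, bumping the leftmost entry strictly greater than the inserted value down to the next row. The recording tableau Q records, in position (i, j), the step at which that cell was added to P.
  Insert 5 (step 1): P = [5];  Q = [1]
  Insert 6 (step 2): P = [5, 6];  Q = [1, 2]
  Insert 1 (step 3): P = [1, 6] / [5];  Q = [1, 2] / [3]
  Insert 3 (step 4): P = [1, 3] / [5, 6];  Q = [1, 2] / [3, 4]
  Insert 2 (step 5): P = [1, 2] / [3, 6] / [5];  Q = [1, 2] / [3, 4] / [5]
  Insert 4 (step 6): P = [1, 2, 4] / [3, 6] / [5];  Q = [1, 2, 6] / [3, 4] / [5]
Final shape: (3, 2, 1).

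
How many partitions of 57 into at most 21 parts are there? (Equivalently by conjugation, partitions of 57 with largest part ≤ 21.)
p(57, parts ≤ 21) = 533523

Use the recurrence p(n, m) = p(n, m−1) + p(n−m, m): either the largest part is < m (count p(n, m−1)) or the largest part is exactly m (remove one copy of m, count p(n−m, m)). With p(0, ·) = 1 this gives p(57, parts ≤ 21) = 533523. (By conjugating Young diagrams, this also counts partitions of 57 into at most 21 parts.)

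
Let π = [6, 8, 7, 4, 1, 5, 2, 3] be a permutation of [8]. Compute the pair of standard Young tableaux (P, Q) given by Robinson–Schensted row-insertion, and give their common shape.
P = [1, 2, 3] / [4, 5] / [6, 7] / [8];  Q = [1, 2, 8] / [3, 6] / [4, 7] / [5];  common shape = (3, 2, 2, 1)

Row-insert the values π_1, π_2, … into P one at a time, bumping the leftmost entry strictly greater than the inserted value down to the next row. The recording tableau Q records, in position (i, j), the step at which that cell was added to P.
  Insert 6 (step 1): P = [6];  Q = [1]
  Insert 8 (step 2): P = [6, 8];  Q = [1, 2]
  Insert 7 (step 3): P = [6, 7] / [8];  Q = [1, 2] / [3]
  Insert 4 (step 4): P = [4, 7] / [6] / [8];  Q = [1, 2] / [3] / [4]
  Insert 1 (step 5): P = [1, 7] / [4] / [6] / [8];  Q = [1, 2] / [3] / [4] / [5]
  Insert 5 (step 6): P = [1, 5] / [4, 7] / [6] / [8];  Q = [1, 2] / [3, 6] / [4] / [5]
  Insert 2 (step 7): P = [1, 2] / [4, 5] / [6, 7] / [8];  Q = [1, 2] / [3, 6] / [4, 7] / [5]
  Insert 3 (step 8): P = [1, 2, 3] / [4, 5] / [6, 7] / [8];  Q = [1, 2, 8] / [3, 6] / [4, 7] / [5]
Final shape: (3, 2, 2, 1).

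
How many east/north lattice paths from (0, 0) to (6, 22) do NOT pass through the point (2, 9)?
Number of paths = 245840

Total paths from (0, 0) to (6, 22): C(28, 6) = 376740. Paths through (2, 9): (paths (0, 0) → (2, 9)) × (paths (2, 9) → (6, 22)) = C(11, 2) · C(17, 4) = 55 · 2380 = 130900. Avoidance count = 376740 − 130900 = 245840.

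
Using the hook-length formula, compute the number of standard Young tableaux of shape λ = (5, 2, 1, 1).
# SYT of shape (5, 2, 1, 1) = 189

Hook-length formula: f^λ = n! / Π hook(c), product over all cells c of the Young diagram. For λ = (5, 2, 1, 1), n = 9 boxes. Hook lengths by row (left-to-right, top-to-bottom): [8, 5, 3, 2, 1]; [4, 1]; [2]; [1]. Product of hooks = 1920. So f^λ = 9! / 1920 = 362880 / 1920 = 189.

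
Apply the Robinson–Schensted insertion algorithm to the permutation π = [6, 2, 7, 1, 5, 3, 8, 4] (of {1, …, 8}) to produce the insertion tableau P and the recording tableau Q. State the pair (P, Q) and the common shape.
P = [1, 3, 4] / [2, 5, 8] / [6, 7];  Q = [1, 3, 7] / [2, 5, 8] / [4, 6];  common shape = (3, 3, 2)

Row-insert the values π_1, π_2, … into P one at a time, bumping the leftmost entry strictly greater than the inserted value down to the next row. The recording tableau Q records, in position (i, j), the step at which that cell was added to P.
  Insert 6 (step 1): P = [6];  Q = [1]
  Insert 2 (step 2): P = [2] / [6];  Q = [1] / [2]
  Insert 7 (step 3): P = [2, 7] / [6];  Q = [1, 3] / [2]
  Insert 1 (step 4): P = [1, 7] / [2] / [6];  Q = [1, 3] / [2] / [4]
  Insert 5 (step 5): P = [1, 5] / [2, 7] / [6];  Q = [1, 3] / [2, 5] / [4]
  Insert 3 (step 6): P = [1, 3] / [2, 5] / [6, 7];  Q = [1, 3] / [2, 5] / [4, 6]
  Insert 8 (step 7): P = [1, 3, 8] / [2, 5] / [6, 7];  Q = [1, 3, 7] / [2, 5] / [4, 6]
  Insert 4 (step 8): P = [1, 3, 4] / [2, 5, 8] / [6, 7];  Q = [1, 3, 7] / [2, 5, 8] / [4, 6]
Final shape: (3, 3, 2).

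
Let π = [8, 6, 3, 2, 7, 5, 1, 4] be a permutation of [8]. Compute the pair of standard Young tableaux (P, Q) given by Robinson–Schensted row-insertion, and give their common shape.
P = [1, 4] / [2, 5] / [3, 7] / [6] / [8];  Q = [1, 5] / [2, 6] / [3, 8] / [4] / [7];  common shape = (2, 2, 2, 1, 1)

Row-insert the values π_1, π_2, … into P one at a time, bumping the leftmost entry strictly greater than the inserted value down to the next row. The recording tableau Q records, in position (i, j), the step at which that cell was added to P.
  Insert 8 (step 1): P = [8];  Q = [1]
  Insert 6 (step 2): P = [6] / [8];  Q = [1] / [2]
  Insert 3 (step 3): P = [3] / [6] / [8];  Q = [1] / [2] / [3]
  Insert 2 (step 4): P = [2] / [3] / [6] / [8];  Q = [1] / [2] / [3] / [4]
  Insert 7 (step 5): P = [2, 7] / [3] / [6] / [8];  Q = [1, 5] / [2] / [3] / [4]
  Insert 5 (step 6): P = [2, 5] / [3, 7] / [6] / [8];  Q = [1, 5] / [2, 6] / [3] / [4]
  Insert 1 (step 7): P = [1, 5] / [2, 7] / [3] / [6] / [8];  Q = [1, 5] / [2, 6] / [3] / [4] / [7]
  Insert 4 (step 8): P = [1, 4] / [2, 5] / [3, 7] / [6] / [8];  Q = [1, 5] / [2, 6] / [3, 8] / [4] / [7]
Final shape: (2, 2, 2, 1, 1).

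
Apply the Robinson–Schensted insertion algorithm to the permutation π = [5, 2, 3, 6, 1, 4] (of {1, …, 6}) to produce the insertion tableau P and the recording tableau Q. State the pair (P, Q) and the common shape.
P = [1, 3, 4] / [2, 6] / [5];  Q = [1, 3, 4] / [2, 6] / [5];  common shape = (3, 2, 1)

Row-insert the values π_1, π_2, … into P one at a time, bumping the leftmost entry strictly greater than the inserted value down to the next row. The recording tableau Q records, in position (i, j), the step at which that cell was added to P.
  Insert 5 (step 1): P = [5];  Q = [1]
  Insert 2 (step 2): P = [2] / [5];  Q = [1] / [2]
  Insert 3 (step 3): P = [2, 3] / [5];  Q = [1, 3] / [2]
  Insert 6 (step 4): P = [2, 3, 6] / [5];  Q = [1, 3, 4] / [2]
  Insert 1 (step 5): P = [1, 3, 6] / [2] / [5];  Q = [1, 3, 4] / [2] / [5]
  Insert 4 (step 6): P = [1, 3, 4] / [2, 6] / [5];  Q = [1, 3, 4] / [2, 6] / [5]
Final shape: (3, 2, 1).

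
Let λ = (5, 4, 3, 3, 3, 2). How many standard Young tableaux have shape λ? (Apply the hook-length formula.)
# SYT of shape (5, 4, 3, 3, 3, 2) = 53209728

Hook-length formula: f^λ = n! / Π hook(c), product over all cells c of the Young diagram. For λ = (5, 4, 3, 3, 3, 2), n = 20 boxes. Hook lengths by row (left-to-right, top-to-bottom): [10, 9, 7, 3, 1]; [8, 7, 5, 1]; [6, 5, 3]; [5, 4, 2]; [4, 3, 1]; [2, 1]. Product of hooks = 45722880000. So f^λ = 20! / 45722880000 = 2432902008176640000 / 45722880000 = 53209728.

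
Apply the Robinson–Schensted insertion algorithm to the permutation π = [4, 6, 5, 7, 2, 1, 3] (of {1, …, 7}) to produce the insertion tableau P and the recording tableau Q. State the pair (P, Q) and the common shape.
P = [1, 3, 7] / [2, 5] / [4] / [6];  Q = [1, 2, 4] / [3, 7] / [5] / [6];  common shape = (3, 2, 1, 1)

Row-insert the values π_1, π_2, … into P one at a time, bumping the leftmost entry strictly greater than the inserted value down to the next row. The recording tableau Q records, in position (i, j), the step at which that cell was added to P.
  Insert 4 (step 1): P = [4];  Q = [1]
  Insert 6 (step 2): P = [4, 6];  Q = [1, 2]
  Insert 5 (step 3): P = [4, 5] / [6];  Q = [1, 2] / [3]
  Insert 7 (step 4): P = [4, 5, 7] / [6];  Q = [1, 2, 4] / [3]
  Insert 2 (step 5): P = [2, 5, 7] / [4] / [6];  Q = [1, 2, 4] / [3] / [5]
  Insert 1 (step 6): P = [1, 5, 7] / [2] / [4] / [6];  Q = [1, 2, 4] / [3] / [5] / [6]
  Insert 3 (step 7): P = [1, 3, 7] / [2, 5] / [4] / [6];  Q = [1, 2, 4] / [3, 7] / [5] / [6]
Final shape: (3, 2, 1, 1).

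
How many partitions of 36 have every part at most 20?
p(36, parts ≤ 20) = 17293

Use the recurrence p(n, m) = p(n, m−1) + p(n−m, m): either the largest part is < m (count p(n, m−1)) or the largest part is exactly m (remove one copy of m, count p(n−m, m)). With p(0, ·) = 1 this gives p(36, parts ≤ 20) = 17293. (By conjugating Young diagrams, this also counts partitions of 36 into at most 20 parts.)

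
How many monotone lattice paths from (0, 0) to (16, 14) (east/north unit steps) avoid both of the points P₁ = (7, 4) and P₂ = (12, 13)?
Number of paths = 92239735

Inclusion–exclusion. Total paths: C(30, 16) = 145422675. Through P₁: C(11, 7)·C(19, 9) = 30484740. Through P₂: C(25, 12)·C(5, 4) = 26001500. Since P₁ is strictly southwest of P₂, a monotone path through both must visit P₁ then P₂; paths through both = C(11, 7)·C(14, 5)·C(5, 4) = 3303300. Avoid both = 145422675 − 30484740 − 26001500 + 3303300 = 92239735.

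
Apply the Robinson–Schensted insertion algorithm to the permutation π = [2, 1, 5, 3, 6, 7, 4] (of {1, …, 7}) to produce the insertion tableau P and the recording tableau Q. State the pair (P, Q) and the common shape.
P = [1, 3, 4, 7] / [2, 5, 6];  Q = [1, 3, 5, 6] / [2, 4, 7];  common shape = (4, 3)

Row-insert the values π_1, π_2, … into P one at a time, bumping the leftmost entry strictly greater than the inserted value down to the next row. The recording tableau Q records, in position (i, j), the step at which that cell was added to P.
  Insert 2 (step 1): P = [2];  Q = [1]
  Insert 1 (step 2): P = [1] / [2];  Q = [1] / [2]
  Insert 5 (step 3): P = [1, 5] / [2];  Q = [1, 3] / [2]
  Insert 3 (step 4): P = [1, 3] / [2, 5];  Q = [1, 3] / [2, 4]
  Insert 6 (step 5): P = [1, 3, 6] / [2, 5];  Q = [1, 3, 5] / [2, 4]
  Insert 7 (step 6): P = [1, 3, 6, 7] / [2, 5];  Q = [1, 3, 5, 6] / [2, 4]
  Insert 4 (step 7): P = [1, 3, 4, 7] / [2, 5, 6];  Q = [1, 3, 5, 6] / [2, 4, 7]
Final shape: (4, 3).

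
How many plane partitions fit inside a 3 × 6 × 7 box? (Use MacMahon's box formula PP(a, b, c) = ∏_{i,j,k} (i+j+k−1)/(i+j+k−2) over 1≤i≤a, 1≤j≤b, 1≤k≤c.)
PP(3, 6, 7) = 131589315

Evaluate the triple product over i = 1..3, j = 1..6, k = 1..7. The factors are (2/1) · (3/2) · (4/3) · (5/4) · (6/5) · (7/6) · (8/7) · (3/2) · … (126 factors total). The numerators and denominators telescope so the product is an integer; carrying out the multiplication exactly gives PP(3, 6, 7) = 131589315.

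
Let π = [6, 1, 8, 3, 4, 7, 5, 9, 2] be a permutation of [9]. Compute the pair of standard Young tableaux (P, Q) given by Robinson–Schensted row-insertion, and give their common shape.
P = [1, 2, 4, 5, 9] / [3, 7] / [6] / [8];  Q = [1, 3, 5, 6, 8] / [2, 4] / [7] / [9];  common shape = (5, 2, 1, 1)

Row-insert the values π_1, π_2, … into P one at a time, bumping the leftmost entry strictly greater than the inserted value down to the next row. The recording tableau Q records, in position (i, j), the step at which that cell was added to P.
  Insert 6 (step 1): P = [6];  Q = [1]
  Insert 1 (step 2): P = [1] / [6];  Q = [1] / [2]
  Insert 8 (step 3): P = [1, 8] / [6];  Q = [1, 3] / [2]
  Insert 3 (step 4): P = [1, 3] / [6, 8];  Q = [1, 3] / [2, 4]
  Insert 4 (step 5): P = [1, 3, 4] / [6, 8];  Q = [1, 3, 5] / [2, 4]
  Insert 7 (step 6): P = [1, 3, 4, 7] / [6, 8];  Q = [1, 3, 5, 6] / [2, 4]
  Insert 5 (step 7): P = [1, 3, 4, 5] / [6, 7] / [8];  Q = [1, 3, 5, 6] / [2, 4] / [7]
  Insert 9 (step 8): P = [1, 3, 4, 5, 9] / [6, 7] / [8];  Q = [1, 3, 5, 6, 8] / [2, 4] / [7]
  Insert 2 (step 9): P = [1, 2, 4, 5, 9] / [3, 7] / [6] / [8];  Q = [1, 3, 5, 6, 8] / [2, 4] / [7] / [9]
Final shape: (5, 2, 1, 1).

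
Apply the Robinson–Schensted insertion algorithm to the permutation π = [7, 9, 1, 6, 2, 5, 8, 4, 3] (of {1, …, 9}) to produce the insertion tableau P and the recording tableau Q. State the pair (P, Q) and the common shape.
P = [1, 2, 3, 8] / [4, 9] / [5] / [6] / [7];  Q = [1, 2, 6, 7] / [3, 4] / [5] / [8] / [9];  common shape = (4, 2, 1, 1, 1)

Row-insert the values π_1, π_2, … into P one at a time, bumping the leftmost entry strictly greater than the inserted value down to the next row. The recording tableau Q records, in position (i, j), the step at which that cell was added to P.
  Insert 7 (step 1): P = [7];  Q = [1]
  Insert 9 (step 2): P = [7, 9];  Q = [1, 2]
  Insert 1 (step 3): P = [1, 9] / [7];  Q = [1, 2] / [3]
  Insert 6 (step 4): P = [1, 6] / [7, 9];  Q = [1, 2] / [3, 4]
  Insert 2 (step 5): P = [1, 2] / [6, 9] / [7];  Q = [1, 2] / [3, 4] / [5]
  Insert 5 (step 6): P = [1, 2, 5] / [6, 9] / [7];  Q = [1, 2, 6] / [3, 4] / [5]
  Insert 8 (step 7): P = [1, 2, 5, 8] / [6, 9] / [7];  Q = [1, 2, 6, 7] / [3, 4] / [5]
  Insert 4 (step 8): P = [1, 2, 4, 8] / [5, 9] / [6] / [7];  Q = [1, 2, 6, 7] / [3, 4] / [5] / [8]
  Insert 3 (step 9): P = [1, 2, 3, 8] / [4, 9] / [5] / [6] / [7];  Q = [1, 2, 6, 7] / [3, 4] / [5] / [8] / [9]
Final shape: (4, 2, 1, 1, 1).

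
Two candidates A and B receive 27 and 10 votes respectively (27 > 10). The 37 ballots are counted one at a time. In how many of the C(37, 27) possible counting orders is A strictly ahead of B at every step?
Strict-lead orderings = 160043576

Total orderings of the 37 votes with 27 for A: C(37, 27) = 348330136. By the Bertrand ballot formula (Cycle Lemma / reflection principle), the number of orderings in which A is strictly ahead of B throughout is (p − q)/(p + q) · C(p + q, p) = (27 − 10)/(27 + 10) · 348330136 = 160043576.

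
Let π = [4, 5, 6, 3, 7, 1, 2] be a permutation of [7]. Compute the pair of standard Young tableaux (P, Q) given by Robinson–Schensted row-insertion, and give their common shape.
P = [1, 2, 6, 7] / [3, 5] / [4];  Q = [1, 2, 3, 5] / [4, 7] / [6];  common shape = (4, 2, 1)

Row-insert the values π_1, π_2, … into P one at a time, bumping the leftmost entry strictly greater than the inserted value down to the next row. The recording tableau Q records, in position (i, j), the step at which that cell was added to P.
  Insert 4 (step 1): P = [4];  Q = [1]
  Insert 5 (step 2): P = [4, 5];  Q = [1, 2]
  Insert 6 (step 3): P = [4, 5, 6];  Q = [1, 2, 3]
  Insert 3 (step 4): P = [3, 5, 6] / [4];  Q = [1, 2, 3] / [4]
  Insert 7 (step 5): P = [3, 5, 6, 7] / [4];  Q = [1, 2, 3, 5] / [4]
  Insert 1 (step 6): P = [1, 5, 6, 7] / [3] / [4];  Q = [1, 2, 3, 5] / [4] / [6]
  Insert 2 (step 7): P = [1, 2, 6, 7] / [3, 5] / [4];  Q = [1, 2, 3, 5] / [4, 7] / [6]
Final shape: (4, 2, 1).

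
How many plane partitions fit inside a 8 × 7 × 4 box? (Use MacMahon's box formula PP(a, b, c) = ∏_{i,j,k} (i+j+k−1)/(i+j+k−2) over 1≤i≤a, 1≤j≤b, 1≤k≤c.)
PP(8, 7, 4) = 1318349483880

Evaluate the triple product over i = 1..8, j = 1..7, k = 1..4. The factors are (2/1) · (3/2) · (4/3) · (5/4) · (3/2) · (4/3) · (5/4) · (6/5) · … (224 factors total). The numerators and denominators telescope so the product is an integer; carrying out the multiplication exactly gives PP(8, 7, 4) = 1318349483880.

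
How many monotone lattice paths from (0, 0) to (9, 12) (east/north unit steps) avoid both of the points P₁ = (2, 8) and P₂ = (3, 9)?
Number of paths = 268160

Inclusion–exclusion. Total paths: C(21, 9) = 293930. Through P₁: C(10, 2)·C(11, 7) = 14850. Through P₂: C(12, 3)·C(9, 6) = 18480. Since P₁ is strictly southwest of P₂, a monotone path through both must visit P₁ then P₂; paths through both = C(10, 2)·C(2, 1)·C(9, 6) = 7560. Avoid both = 293930 − 14850 − 18480 + 7560 = 268160.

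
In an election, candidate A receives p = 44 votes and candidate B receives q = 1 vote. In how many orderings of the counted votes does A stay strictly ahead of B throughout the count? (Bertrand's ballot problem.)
Strict-lead orderings = 43

Total orderings of the 45 votes with 44 for A: C(45, 44) = 45. By the Bertrand ballot formula (Cycle Lemma / reflection principle), the number of orderings in which A is strictly ahead of B throughout is (p − q)/(p + q) · C(p + q, p) = (44 − 1)/(44 + 1) · 45 = 43.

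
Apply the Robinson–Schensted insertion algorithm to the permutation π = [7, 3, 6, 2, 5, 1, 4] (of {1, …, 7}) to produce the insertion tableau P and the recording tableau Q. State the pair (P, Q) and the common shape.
P = [1, 4] / [2, 5] / [3, 6] / [7];  Q = [1, 3] / [2, 5] / [4, 7] / [6];  common shape = (2, 2, 2, 1)

Row-insert the values π_1, π_2, … into P one at a time, bumping the leftmost entry strictly greater than the inserted value down to the next row. The recording tableau Q records, in position (i, j), the step at which that cell was added to P.
  Insert 7 (step 1): P = [7];  Q = [1]
  Insert 3 (step 2): P = [3] / [7];  Q = [1] / [2]
  Insert 6 (step 3): P = [3, 6] / [7];  Q = [1, 3] / [2]
  Insert 2 (step 4): P = [2, 6] / [3] / [7];  Q = [1, 3] / [2] / [4]
  Insert 5 (step 5): P = [2, 5] / [3, 6] / [7];  Q = [1, 3] / [2, 5] / [4]
  Insert 1 (step 6): P = [1, 5] / [2, 6] / [3] / [7];  Q = [1, 3] / [2, 5] / [4] / [6]
  Insert 4 (step 7): P = [1, 4] / [2, 5] / [3, 6] / [7];  Q = [1, 3] / [2, 5] / [4, 7] / [6]
Final shape: (2, 2, 2, 1).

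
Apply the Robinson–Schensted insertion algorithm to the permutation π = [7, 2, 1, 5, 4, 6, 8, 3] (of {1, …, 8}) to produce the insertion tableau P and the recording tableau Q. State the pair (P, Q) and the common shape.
P = [1, 3, 6, 8] / [2, 4] / [5] / [7];  Q = [1, 4, 6, 7] / [2, 5] / [3] / [8];  common shape = (4, 2, 1, 1)

Row-insert the values π_1, π_2, … into P one at a time, bumping the leftmost entry strictly greater than the inserted value down to the next row. The recording tableau Q records, in position (i, j), the step at which that cell was added to P.
  Insert 7 (step 1): P = [7];  Q = [1]
  Insert 2 (step 2): P = [2] / [7];  Q = [1] / [2]
  Insert 1 (step 3): P = [1] / [2] / [7];  Q = [1] / [2] / [3]
  Insert 5 (step 4): P = [1, 5] / [2] / [7];  Q = [1, 4] / [2] / [3]
  Insert 4 (step 5): P = [1, 4] / [2, 5] / [7];  Q = [1, 4] / [2, 5] / [3]
  Insert 6 (step 6): P = [1, 4, 6] / [2, 5] / [7];  Q = [1, 4, 6] / [2, 5] / [3]
  Insert 8 (step 7): P = [1, 4, 6, 8] / [2, 5] / [7];  Q = [1, 4, 6, 7] / [2, 5] / [3]
  Insert 3 (step 8): P = [1, 3, 6, 8] / [2, 4] / [5] / [7];  Q = [1, 4, 6, 7] / [2, 5] / [3] / [8]
Final shape: (4, 2, 1, 1).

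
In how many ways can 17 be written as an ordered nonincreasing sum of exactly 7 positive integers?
p(17, 7 parts) = 38

Partitions of n into exactly k parts are in bijection with partitions of n − k into at most k parts (subtract 1 from each part). So p(17, exactly 7) = p(10, parts ≤ 7). Computing via the recurrence p(m, j) = p(m, j−1) + p(m−j, j) gives 38.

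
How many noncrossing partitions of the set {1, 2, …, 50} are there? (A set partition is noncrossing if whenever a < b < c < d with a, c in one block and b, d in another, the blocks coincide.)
C_50 = 1978261657756160653623774456

These noncrossing partitions are counted by the Catalan number C_n = (1/(n + 1)) · C(2n, n). For n = 50: C_50 = (1/51) · C(100, 50) = 100891344545564193334812497256/51 = 1978261657756160653623774456.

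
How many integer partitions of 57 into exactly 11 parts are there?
p(57, 11 parts) = 47420

Partitions of n into exactly k parts are in bijection with partitions of n − k into at most k parts (subtract 1 from each part). So p(57, exactly 11) = p(46, parts ≤ 11). Computing via the recurrence p(m, j) = p(m, j−1) + p(m−j, j) gives 47420.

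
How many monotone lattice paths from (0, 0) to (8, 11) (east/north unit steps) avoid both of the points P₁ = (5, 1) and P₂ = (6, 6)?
Number of paths = 55218

Inclusion–exclusion. Total paths: C(19, 8) = 75582. Through P₁: C(6, 5)·C(13, 3) = 1716. Through P₂: C(12, 6)·C(7, 2) = 19404. Since P₁ is strictly southwest of P₂, a monotone path through both must visit P₁ then P₂; paths through both = C(6, 5)·C(6, 1)·C(7, 2) = 756. Avoid both = 75582 − 1716 − 19404 + 756 = 55218.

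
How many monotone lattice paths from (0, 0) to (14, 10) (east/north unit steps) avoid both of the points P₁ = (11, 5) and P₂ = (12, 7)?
Number of paths = 1343808

Inclusion–exclusion. Total paths: C(24, 14) = 1961256. Through P₁: C(16, 11)·C(8, 3) = 244608. Through P₂: C(19, 12)·C(5, 2) = 503880. Since P₁ is strictly southwest of P₂, a monotone path through both must visit P₁ then P₂; paths through both = C(16, 11)·C(3, 1)·C(5, 2) = 131040. Avoid both = 1961256 − 244608 − 503880 + 131040 = 1343808.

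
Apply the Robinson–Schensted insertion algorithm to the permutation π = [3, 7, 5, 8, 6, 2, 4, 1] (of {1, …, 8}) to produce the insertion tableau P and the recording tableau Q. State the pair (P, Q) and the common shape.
P = [1, 4, 6] / [2, 5] / [3, 8] / [7];  Q = [1, 2, 4] / [3, 5] / [6, 7] / [8];  common shape = (3, 2, 2, 1)

Row-insert the values π_1, π_2, … into P one at a time, bumping the leftmost entry strictly greater than the inserted value down to the next row. The recording tableau Q records, in position (i, j), the step at which that cell was added to P.
  Insert 3 (step 1): P = [3];  Q = [1]
  Insert 7 (step 2): P = [3, 7];  Q = [1, 2]
  Insert 5 (step 3): P = [3, 5] / [7];  Q = [1, 2] / [3]
  Insert 8 (step 4): P = [3, 5, 8] / [7];  Q = [1, 2, 4] / [3]
  Insert 6 (step 5): P = [3, 5, 6] / [7, 8];  Q = [1, 2, 4] / [3, 5]
  Insert 2 (step 6): P = [2, 5, 6] / [3, 8] / [7];  Q = [1, 2, 4] / [3, 5] / [6]
  Insert 4 (step 7): P = [2, 4, 6] / [3, 5] / [7, 8];  Q = [1, 2, 4] / [3, 5] / [6, 7]
  Insert 1 (step 8): P = [1, 4, 6] / [2, 5] / [3, 8] / [7];  Q = [1, 2, 4] / [3, 5] / [6, 7] / [8]
Final shape: (3, 2, 2, 1).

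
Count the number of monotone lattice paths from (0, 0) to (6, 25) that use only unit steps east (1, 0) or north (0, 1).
Number of paths = 736281

A monotone lattice path from (0, 0) to (6, 25) consists of 6 east steps and 25 north steps in some order, so it is determined by which 6 of the 31 steps are east. The count is C(31, 6) = 736281.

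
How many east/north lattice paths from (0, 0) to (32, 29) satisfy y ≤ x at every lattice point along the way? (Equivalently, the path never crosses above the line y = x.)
Number of paths = 26444792798594380

By the reflection principle (André's argument), the number of monotone paths to (32, 29) with n ≤ m that never go above y = x is C(61, 32) − C(61, 33) = 218169540588403635 − 191724747789809255 = 26444792798594380.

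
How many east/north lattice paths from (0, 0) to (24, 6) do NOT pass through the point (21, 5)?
Number of paths = 330655

Total paths from (0, 0) to (24, 6): C(30, 24) = 593775. Paths through (21, 5): (paths (0, 0) → (21, 5)) × (paths (21, 5) → (24, 6)) = C(26, 21) · C(4, 3) = 65780 · 4 = 263120. Avoidance count = 593775 − 263120 = 330655.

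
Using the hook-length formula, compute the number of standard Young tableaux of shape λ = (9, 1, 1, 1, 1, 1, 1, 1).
# SYT of shape (9, 1, 1, 1, 1, 1, 1, 1) = 6435

Hook-length formula: f^λ = n! / Π hook(c), product over all cells c of the Young diagram. For λ = (9, 1, 1, 1, 1, 1, 1, 1), n = 16 boxes. Hook lengths by row (left-to-right, top-to-bottom): [16, 8, 7, 6, 5, 4, 3, 2, 1]; [7]; [6]; [5]; [4]; [3]; [2]; [1]. Product of hooks = 3251404800. So f^λ = 16! / 3251404800 = 20922789888000 / 3251404800 = 6435.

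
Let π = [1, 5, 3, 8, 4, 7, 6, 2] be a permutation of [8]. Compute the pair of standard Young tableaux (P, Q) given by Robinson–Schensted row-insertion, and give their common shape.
P = [1, 2, 4, 6] / [3, 7] / [5] / [8];  Q = [1, 2, 4, 6] / [3, 5] / [7] / [8];  common shape = (4, 2, 1, 1)

Row-insert the values π_1, π_2, … into P one at a time, bumping the leftmost entry strictly greater than the inserted value down to the next row. The recording tableau Q records, in position (i, j), the step at which that cell was added to P.
  Insert 1 (step 1): P = [1];  Q = [1]
  Insert 5 (step 2): P = [1, 5];  Q = [1, 2]
  Insert 3 (step 3): P = [1, 3] / [5];  Q = [1, 2] / [3]
  Insert 8 (step 4): P = [1, 3, 8] / [5];  Q = [1, 2, 4] / [3]
  Insert 4 (step 5): P = [1, 3, 4] / [5, 8];  Q = [1, 2, 4] / [3, 5]
  Insert 7 (step 6): P = [1, 3, 4, 7] / [5, 8];  Q = [1, 2, 4, 6] / [3, 5]
  Insert 6 (step 7): P = [1, 3, 4, 6] / [5, 7] / [8];  Q = [1, 2, 4, 6] / [3, 5] / [7]
  Insert 2 (step 8): P = [1, 2, 4, 6] / [3, 7] / [5] / [8];  Q = [1, 2, 4, 6] / [3, 5] / [7] / [8]
Final shape: (4, 2, 1, 1).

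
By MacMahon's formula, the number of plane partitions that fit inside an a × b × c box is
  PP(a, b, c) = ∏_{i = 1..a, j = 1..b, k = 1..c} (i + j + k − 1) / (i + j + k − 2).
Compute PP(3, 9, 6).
PP(3, 9, 6) = 2530768240

Evaluate the triple product over i = 1..3, j = 1..9, k = 1..6. The factors are (2/1) · (3/2) · (4/3) · (5/4) · (6/5) · (7/6) · (3/2) · (4/3) · … (162 factors total). The numerators and denominators telescope so the product is an integer; carrying out the multiplication exactly gives PP(3, 9, 6) = 2530768240.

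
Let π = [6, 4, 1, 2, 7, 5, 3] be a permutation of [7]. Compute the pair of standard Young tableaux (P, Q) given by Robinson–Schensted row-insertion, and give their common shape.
P = [1, 2, 3] / [4, 5] / [6, 7];  Q = [1, 4, 5] / [2, 6] / [3, 7];  common shape = (3, 2, 2)

Row-insert the values π_1, π_2, … into P one at a time, bumping the leftmost entry strictly greater than the inserted value down to the next row. The recording tableau Q records, in position (i, j), the step at which that cell was added to P.
  Insert 6 (step 1): P = [6];  Q = [1]
  Insert 4 (step 2): P = [4] / [6];  Q = [1] / [2]
  Insert 1 (step 3): P = [1] / [4] / [6];  Q = [1] / [2] / [3]
  Insert 2 (step 4): P = [1, 2] / [4] / [6];  Q = [1, 4] / [2] / [3]
  Insert 7 (step 5): P = [1, 2, 7] / [4] / [6];  Q = [1, 4, 5] / [2] / [3]
  Insert 5 (step 6): P = [1, 2, 5] / [4, 7] / [6];  Q = [1, 4, 5] / [2, 6] / [3]
  Insert 3 (step 7): P = [1, 2, 3] / [4, 5] / [6, 7];  Q = [1, 4, 5] / [2, 6] / [3, 7]
Final shape: (3, 2, 2).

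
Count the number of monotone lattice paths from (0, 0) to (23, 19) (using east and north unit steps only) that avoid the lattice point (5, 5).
Number of paths = 327973539600

Total paths from (0, 0) to (23, 19): C(42, 23) = 446775310800. Paths through (5, 5): (paths (0, 0) → (5, 5)) × (paths (5, 5) → (23, 19)) = C(10, 5) · C(32, 18) = 252 · 471435600 = 118801771200. Avoidance count = 446775310800 − 118801771200 = 327973539600.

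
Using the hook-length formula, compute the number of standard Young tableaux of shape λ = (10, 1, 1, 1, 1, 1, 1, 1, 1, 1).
# SYT of shape (10, 1, 1, 1, 1, 1, 1, 1, 1, 1) = 48620

Hook-length formula: f^λ = n! / Π hook(c), product over all cells c of the Young diagram. For λ = (10, 1, 1, 1, 1, 1, 1, 1, 1, 1), n = 19 boxes. Hook lengths by row (left-to-right, top-to-bottom): [19, 9, 8, 7, 6, 5, 4, 3, 2, 1]; [9]; [8]; [7]; [6]; [5]; [4]; [3]; [2]; [1]. Product of hooks = 2501955993600. So f^λ = 19! / 2501955993600 = 121645100408832000 / 2501955993600 = 48620.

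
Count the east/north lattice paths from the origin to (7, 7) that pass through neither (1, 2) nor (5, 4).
Number of paths = 1236

Inclusion–exclusion. Total paths: C(14, 7) = 3432. Through P₁: C(3, 1)·C(11, 6) = 1386. Through P₂: C(9, 5)·C(5, 2) = 1260. Since P₁ is strictly southwest of P₂, a monotone path through both must visit P₁ then P₂; paths through both = C(3, 1)·C(6, 4)·C(5, 2) = 450. Avoid both = 3432 − 1386 − 1260 + 450 = 1236.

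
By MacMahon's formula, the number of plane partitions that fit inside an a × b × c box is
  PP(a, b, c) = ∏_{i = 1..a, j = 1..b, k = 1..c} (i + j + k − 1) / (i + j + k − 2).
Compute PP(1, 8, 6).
PP(1, 8, 6) = 3003

Evaluate the triple product over i = 1..1, j = 1..8, k = 1..6. The factors are (2/1) · (3/2) · (4/3) · (5/4) · (6/5) · (7/6) · (3/2) · (4/3) · … (48 factors total). The numerators and denominators telescope so the product is an integer; carrying out the multiplication exactly gives PP(1, 8, 6) = 3003.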